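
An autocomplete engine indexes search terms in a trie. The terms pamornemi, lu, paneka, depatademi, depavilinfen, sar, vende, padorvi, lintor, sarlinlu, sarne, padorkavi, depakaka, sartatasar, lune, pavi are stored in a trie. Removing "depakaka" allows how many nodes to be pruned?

Walk "depakaka" from the leaf back toward the root, removing each node that no remaining word uses.
The suffix "kaka" (4 nodes) is used only by "depakaka"; the node for "depa" still has the child "t", so pruning stops there.
Nodes removed: 4

4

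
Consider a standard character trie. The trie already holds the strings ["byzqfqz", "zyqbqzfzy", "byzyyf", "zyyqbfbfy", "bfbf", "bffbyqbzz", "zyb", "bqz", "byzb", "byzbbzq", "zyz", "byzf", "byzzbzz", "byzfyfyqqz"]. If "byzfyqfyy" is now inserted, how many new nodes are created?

"byzfy" is already a path in the trie; the remaining "qfyy" must be added.
So 9 − 5 = 4 new nodes.

4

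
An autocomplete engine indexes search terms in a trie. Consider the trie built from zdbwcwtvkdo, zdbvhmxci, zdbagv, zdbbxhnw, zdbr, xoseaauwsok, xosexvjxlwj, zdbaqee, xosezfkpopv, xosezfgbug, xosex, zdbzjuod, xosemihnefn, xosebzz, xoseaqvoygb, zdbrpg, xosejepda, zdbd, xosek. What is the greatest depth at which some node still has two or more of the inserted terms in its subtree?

6

Look for the deepest trie node that still has at least two words in its subtree.
e.g. "xosezfgbug" and "xosezfkpopv" share the prefix "xosezf" of length 6; no pair shares a longer one.
Longest shared-prefix length: 6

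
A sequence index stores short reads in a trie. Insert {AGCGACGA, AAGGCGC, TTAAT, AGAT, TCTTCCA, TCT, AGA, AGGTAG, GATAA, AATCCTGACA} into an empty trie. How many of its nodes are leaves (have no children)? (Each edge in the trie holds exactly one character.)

8

A leaf is a node with no children — equivalently, the end of a word that is not a proper prefix of any other stored word.
Those words: "AAGGCGC", "AATCCTGACA", "AGAT", "AGCGACGA", "AGGTAG", "GATAA", "TCTTCCA", "TTAAT"
Leaf count: 8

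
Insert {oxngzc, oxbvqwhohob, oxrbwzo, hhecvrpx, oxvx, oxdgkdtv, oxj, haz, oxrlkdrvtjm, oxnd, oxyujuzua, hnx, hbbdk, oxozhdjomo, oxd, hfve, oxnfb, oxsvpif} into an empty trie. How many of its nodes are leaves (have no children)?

17

A leaf is a node with no children — equivalently, the end of a word that is not a proper prefix of any other stored word.
Those words: "haz", "hbbdk", "hfve", "hhecvrpx", "hnx", "oxbvqwhohob", "oxdgkdtv", "oxj", "oxnd", "oxnfb", "oxngzc", "oxozhdjomo", "oxrbwzo", "oxrlkdrvtjm", "oxsvpif", "oxvx", "oxyujuzua"
Leaf count: 17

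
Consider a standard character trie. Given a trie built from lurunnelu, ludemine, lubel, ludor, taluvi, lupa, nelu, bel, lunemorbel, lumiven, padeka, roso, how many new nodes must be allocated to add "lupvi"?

2

Walking "lupvi" from the root, the first 3 characters ("lup") follow existing edges; "v" is the first miss.
New nodes needed: |"lupvi"| − 3 = 5 − 3 = 2.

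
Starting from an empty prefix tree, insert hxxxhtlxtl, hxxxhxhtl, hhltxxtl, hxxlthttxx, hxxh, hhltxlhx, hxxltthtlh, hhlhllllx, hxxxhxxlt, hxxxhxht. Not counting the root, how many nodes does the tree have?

Count nodes per top-level branch (shared prefixes stored once):
  'h'-branch (hhlhllllx, hhltxlhx, hhltxxtl, hxxh, hxxlthttxx, hxxltthtlh, hxxxhtlxtl, hxxxhxht, hxxxhxhtl, hxxxhxxlt): 46 nodes
Sum: 46

46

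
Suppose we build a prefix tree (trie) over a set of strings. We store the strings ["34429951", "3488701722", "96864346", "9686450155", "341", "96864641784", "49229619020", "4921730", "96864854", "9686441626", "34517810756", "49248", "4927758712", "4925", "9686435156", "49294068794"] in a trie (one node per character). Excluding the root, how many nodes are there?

90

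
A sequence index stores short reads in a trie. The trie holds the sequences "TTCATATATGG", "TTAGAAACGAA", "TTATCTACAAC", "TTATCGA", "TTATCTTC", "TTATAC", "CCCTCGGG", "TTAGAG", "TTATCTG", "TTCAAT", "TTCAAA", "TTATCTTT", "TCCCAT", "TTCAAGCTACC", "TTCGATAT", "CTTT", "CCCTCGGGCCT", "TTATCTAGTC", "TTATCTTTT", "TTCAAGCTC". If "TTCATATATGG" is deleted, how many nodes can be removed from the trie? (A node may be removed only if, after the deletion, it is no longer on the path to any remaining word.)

Walk "TTCATATATGG" from the leaf back toward the root, removing each node that no remaining word uses.
The suffix "TATATGG" (7 nodes) is used only by "TTCATATATGG"; the node for "TTCA" still has the child "A", so pruning stops there.
Nodes removed: 7

7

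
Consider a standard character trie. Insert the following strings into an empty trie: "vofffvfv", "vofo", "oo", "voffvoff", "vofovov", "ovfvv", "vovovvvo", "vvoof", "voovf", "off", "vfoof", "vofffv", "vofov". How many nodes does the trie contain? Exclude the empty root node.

41

Insert word by word; a character creates a node only if that edge doesn't already exist:
  "vofffvfv" → 8 new (v, o, f, f, f, v, f, v)
  "vofo" → prefix "vof" already present; 1 new (o)
  "oo" → 2 new (o, o)
  "voffvoff" → prefix "voff" already present; 4 new (v, o, f, f)
  "vofovov" → prefix "vofo" already present; 3 new (v, o, v)
  "ovfvv" → prefix "o" already present; 4 new (v, f, v, v)
  "vovovvvo" → prefix "vo" already present; 6 new (v, o, v, v, v, o)
  "vvoof" → prefix "v" already present; 4 new (v, o, o, f)
  "voovf" → prefix "vo" already present; 3 new (o, v, f)
  "off" → prefix "o" already present; 2 new (f, f)
  "vfoof" → prefix "v" already present; 4 new (f, o, o, f)
  "vofffv" → prefix "vofffv" already present; 0 new (none)
  "vofov" → prefix "vofov" already present; 0 new (none)
Total nodes = 8 + 1 + 2 + 4 + 3 + 4 + 6 + 4 + 3 + 2 + 4 + 0 + 0 = 41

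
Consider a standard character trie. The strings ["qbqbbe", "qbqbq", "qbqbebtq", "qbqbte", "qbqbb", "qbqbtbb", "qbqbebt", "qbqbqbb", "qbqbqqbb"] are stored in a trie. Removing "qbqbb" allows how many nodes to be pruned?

Walk "qbqbb" from the leaf back toward the root, removing each node that no remaining word uses.
Every node on "qbqbb" is still needed (e.g. by "qbqbbe"), so nothing is freed.
Nodes removed: 0

0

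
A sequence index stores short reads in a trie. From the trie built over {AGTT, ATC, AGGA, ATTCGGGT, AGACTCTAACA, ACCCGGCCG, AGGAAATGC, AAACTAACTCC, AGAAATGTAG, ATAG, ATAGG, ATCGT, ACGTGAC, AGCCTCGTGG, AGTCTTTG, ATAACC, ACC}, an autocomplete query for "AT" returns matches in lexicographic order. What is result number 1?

Filter for "AT…" and sort: "ATAACC", "ATAG", "ATAGG", "ATC", "ATCGT", "ATTCGGGT"
The 1st is ATAACC.

ATAACC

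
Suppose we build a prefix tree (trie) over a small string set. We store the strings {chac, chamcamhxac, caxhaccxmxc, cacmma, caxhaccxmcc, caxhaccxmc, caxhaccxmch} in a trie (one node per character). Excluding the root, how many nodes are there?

Trace insertions, counting only characters that open a new branch:
  "chac" → 4 new (c, h, a, c)
  "chamcamhxac" → prefix "cha" already present; 8 new (m, c, a, m, h, x, a, c)
  "caxhaccxmxc" → prefix "c" already present; 10 new (a, x, h, a, c, c, x, m, x, c)
  "cacmma" → prefix "ca" already present; 4 new (c, m, m, a)
  "caxhaccxmcc" → prefix "caxhaccxm" already present; 2 new (c, c)
  "caxhaccxmc" → prefix "caxhaccxmc" already present; 0 new (none)
  "caxhaccxmch" → prefix "caxhaccxmc" already present; 1 new (h)
Total nodes = 4 + 8 + 10 + 4 + 2 + 0 + 1 = 29

29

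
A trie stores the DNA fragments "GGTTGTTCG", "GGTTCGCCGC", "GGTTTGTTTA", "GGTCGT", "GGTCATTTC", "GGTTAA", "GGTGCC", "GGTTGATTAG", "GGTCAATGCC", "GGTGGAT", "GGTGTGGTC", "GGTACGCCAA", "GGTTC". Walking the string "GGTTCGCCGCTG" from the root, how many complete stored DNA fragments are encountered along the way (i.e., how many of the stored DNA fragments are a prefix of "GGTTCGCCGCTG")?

2

Check each prefix of "GGTTCGCCGCTG" against the stored set — each match is an end-marker on the path.
Prefixes of the query that are stored words: "GGTTC", "GGTTCGCCGC"
Count: 2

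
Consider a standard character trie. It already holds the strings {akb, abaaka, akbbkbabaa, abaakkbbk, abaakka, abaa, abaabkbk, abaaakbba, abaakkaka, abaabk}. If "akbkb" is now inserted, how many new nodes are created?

Walking "akbkb" from the root, the first 3 characters ("akb") follow existing edges; "k" is the first miss.
So 5 − 3 = 2 new nodes.

2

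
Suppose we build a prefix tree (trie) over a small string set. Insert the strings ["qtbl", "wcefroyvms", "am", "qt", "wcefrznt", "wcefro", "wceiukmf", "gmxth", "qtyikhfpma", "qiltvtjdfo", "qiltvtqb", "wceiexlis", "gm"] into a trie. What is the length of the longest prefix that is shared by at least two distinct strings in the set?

The deepest shared node is where two words last agree before diverging.
e.g. "qiltvtjdfo" and "qiltvtqb" share the prefix "qiltvt" of length 6; no pair shares a longer one.
Longest shared-prefix length: 6

6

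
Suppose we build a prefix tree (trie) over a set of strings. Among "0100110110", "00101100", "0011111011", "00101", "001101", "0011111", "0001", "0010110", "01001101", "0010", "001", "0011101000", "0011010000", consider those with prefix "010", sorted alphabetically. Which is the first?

01001101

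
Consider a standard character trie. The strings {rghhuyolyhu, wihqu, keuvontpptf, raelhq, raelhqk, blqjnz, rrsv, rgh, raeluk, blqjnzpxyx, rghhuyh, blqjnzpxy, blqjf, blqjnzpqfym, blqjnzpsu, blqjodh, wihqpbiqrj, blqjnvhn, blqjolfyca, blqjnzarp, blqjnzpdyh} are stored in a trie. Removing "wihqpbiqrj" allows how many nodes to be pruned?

After clearing the end-marker at "wihqpbiqrj", prune upward until reaching a node still needed by another word.
The suffix "pbiqrj" (6 nodes) is used only by "wihqpbiqrj"; the node for "wihq" still has the child "u", so pruning stops there.
Nodes removed: 6

6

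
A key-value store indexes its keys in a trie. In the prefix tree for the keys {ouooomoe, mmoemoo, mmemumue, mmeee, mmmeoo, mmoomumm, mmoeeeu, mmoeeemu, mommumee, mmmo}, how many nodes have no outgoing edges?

10

Leaves are exactly the stored words that no other stored word extends.
Those words: "mmeee", "mmemumue", "mmmeoo", "mmmo", "mmoeeemu", "mmoeeeu", "mmoemoo", "mmoomumm", "mommumee", "ouooomoe"
Leaf count: 10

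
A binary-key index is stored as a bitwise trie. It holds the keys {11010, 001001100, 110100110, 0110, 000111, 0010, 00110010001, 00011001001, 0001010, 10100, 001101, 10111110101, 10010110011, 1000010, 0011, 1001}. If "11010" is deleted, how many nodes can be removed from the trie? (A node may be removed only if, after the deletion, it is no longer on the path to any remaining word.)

0

Walk "11010" from the leaf back toward the root, removing each node that no remaining word uses.
Every node on "11010" is still needed (e.g. by "110100110"), so nothing is freed.
Nodes removed: 0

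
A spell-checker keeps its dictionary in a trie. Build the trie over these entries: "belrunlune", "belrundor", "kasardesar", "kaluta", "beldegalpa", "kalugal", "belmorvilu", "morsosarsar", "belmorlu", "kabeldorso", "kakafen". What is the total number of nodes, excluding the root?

Count nodes per top-level branch (shared prefixes stored once):
  'b'-branch (beldegalpa, belmorlu, belmorvilu, belrundor, belrunlune): 29 nodes
  'k'-branch (kabeldorso, kakafen, kalugal, kaluta, kasardesar): 30 nodes
  'm'-branch (morsosarsar): 11 nodes
Sum: 70

70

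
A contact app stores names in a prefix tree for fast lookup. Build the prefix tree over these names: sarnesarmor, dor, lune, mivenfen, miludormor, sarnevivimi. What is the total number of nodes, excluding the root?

For each word, the new-node count is its length minus the longest prefix already in the trie:
  "sarnesarmor" → 11 new (s, a, r, n, e, s, a, r, m, o, r)
  "dor" → 3 new (d, o, r)
  "lune" → 4 new (l, u, n, e)
  "mivenfen" → 8 new (m, i, v, e, n, f, e, n)
  "miludormor" → prefix "mi" already present; 8 new (l, u, d, o, r, m, o, r)
  "sarnevivimi" → prefix "sarne" already present; 6 new (v, i, v, i, m, i)
Total nodes = 11 + 3 + 4 + 8 + 8 + 6 = 40

40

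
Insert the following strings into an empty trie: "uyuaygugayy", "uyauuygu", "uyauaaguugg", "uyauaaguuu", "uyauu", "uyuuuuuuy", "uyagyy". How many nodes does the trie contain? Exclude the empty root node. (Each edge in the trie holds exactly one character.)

34

For each word, the new-node count is its length minus the longest prefix already in the trie:
  "uyuaygugayy" → 11 new (u, y, u, a, y, g, u, g, a, y, y)
  "uyauuygu" → prefix "uy" already present; 6 new (a, u, u, y, g, u)
  "uyauaaguugg" → prefix "uyau" already present; 7 new (a, a, g, u, u, g, g)
  "uyauaaguuu" → prefix "uyauaaguu" already present; 1 new (u)
  "uyauu" → prefix "uyauu" already present; 0 new (none)
  "uyuuuuuuy" → prefix "uyu" already present; 6 new (u, u, u, u, u, y)
  "uyagyy" → prefix "uya" already present; 3 new (g, y, y)
Total nodes = 11 + 6 + 7 + 1 + 0 + 6 + 3 = 34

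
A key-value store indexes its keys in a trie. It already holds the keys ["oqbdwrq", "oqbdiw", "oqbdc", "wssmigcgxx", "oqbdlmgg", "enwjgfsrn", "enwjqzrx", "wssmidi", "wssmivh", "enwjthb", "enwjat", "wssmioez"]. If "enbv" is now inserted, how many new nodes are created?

2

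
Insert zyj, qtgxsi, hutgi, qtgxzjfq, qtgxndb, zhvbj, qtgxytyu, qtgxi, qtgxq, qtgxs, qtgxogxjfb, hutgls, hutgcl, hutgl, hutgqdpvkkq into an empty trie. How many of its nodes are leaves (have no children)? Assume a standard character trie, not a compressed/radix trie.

13

A leaf is a node with no children — equivalently, the end of a word that is not a proper prefix of any other stored word.
Those words: "hutgcl", "hutgi", "hutgls", "hutgqdpvkkq", "qtgxi", "qtgxndb", "qtgxogxjfb", "qtgxq", "qtgxsi", "qtgxytyu", "qtgxzjfq", "zhvbj", "zyj"
Leaf count: 13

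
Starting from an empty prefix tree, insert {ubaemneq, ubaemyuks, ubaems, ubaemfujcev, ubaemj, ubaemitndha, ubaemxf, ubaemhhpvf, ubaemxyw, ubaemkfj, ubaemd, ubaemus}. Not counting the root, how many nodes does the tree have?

41

For each word, the new-node count is its length minus the longest prefix already in the trie:
  "ubaemneq" → 8 new (u, b, a, e, m, n, e, q)
  "ubaemyuks" → prefix "ubaem" already present; 4 new (y, u, k, s)
  "ubaems" → prefix "ubaem" already present; 1 new (s)
  "ubaemfujcev" → prefix "ubaem" already present; 6 new (f, u, j, c, e, v)
  "ubaemj" → prefix "ubaem" already present; 1 new (j)
  "ubaemitndha" → prefix "ubaem" already present; 6 new (i, t, n, d, h, a)
  "ubaemxf" → prefix "ubaem" already present; 2 new (x, f)
  "ubaemhhpvf" → prefix "ubaem" already present; 5 new (h, h, p, v, f)
  "ubaemxyw" → prefix "ubaemx" already present; 2 new (y, w)
  "ubaemkfj" → prefix "ubaem" already present; 3 new (k, f, j)
  "ubaemd" → prefix "ubaem" already present; 1 new (d)
  "ubaemus" → prefix "ubaem" already present; 2 new (u, s)
Total nodes = 8 + 4 + 1 + 6 + 1 + 6 + 2 + 5 + 2 + 3 + 1 + 2 = 41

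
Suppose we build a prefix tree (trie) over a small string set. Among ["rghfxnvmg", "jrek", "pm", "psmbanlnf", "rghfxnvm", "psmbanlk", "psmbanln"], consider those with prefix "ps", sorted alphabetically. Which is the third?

psmbanlnf

DFS of the "ps" subtree visits, in order: "psmbanlk", "psmbanln", "psmbanlnf"
The 3rd is psmbanlnf.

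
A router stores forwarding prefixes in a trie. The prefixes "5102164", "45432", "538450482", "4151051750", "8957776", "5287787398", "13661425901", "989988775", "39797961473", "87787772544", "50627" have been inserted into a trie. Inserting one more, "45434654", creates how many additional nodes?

4

"4543" is already a path in the trie; the remaining "4654" must be added.
So 8 − 4 = 4 new nodes.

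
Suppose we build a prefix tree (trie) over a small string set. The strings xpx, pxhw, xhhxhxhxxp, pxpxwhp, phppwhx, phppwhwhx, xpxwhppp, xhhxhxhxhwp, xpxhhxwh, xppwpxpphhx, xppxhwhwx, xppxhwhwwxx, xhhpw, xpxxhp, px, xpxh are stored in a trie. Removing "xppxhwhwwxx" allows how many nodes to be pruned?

Walk "xppxhwhwwxx" from the leaf back toward the root, removing each node that no remaining word uses.
The suffix "wxx" (3 nodes) is used only by "xppxhwhwwxx"; the node for "xppxhwhw" still has the child "x", so pruning stops there.
Nodes removed: 3

3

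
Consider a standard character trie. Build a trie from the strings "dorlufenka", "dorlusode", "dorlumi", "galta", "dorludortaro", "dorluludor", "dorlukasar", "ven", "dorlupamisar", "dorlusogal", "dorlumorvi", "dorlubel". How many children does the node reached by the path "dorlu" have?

8

Walk "dorlu" from the root, arriving at one node.
Characters that immediately follow "dorlu" among the stored strings: {b, d, f, k, l, m, p, s}.
That node has 8 child edges.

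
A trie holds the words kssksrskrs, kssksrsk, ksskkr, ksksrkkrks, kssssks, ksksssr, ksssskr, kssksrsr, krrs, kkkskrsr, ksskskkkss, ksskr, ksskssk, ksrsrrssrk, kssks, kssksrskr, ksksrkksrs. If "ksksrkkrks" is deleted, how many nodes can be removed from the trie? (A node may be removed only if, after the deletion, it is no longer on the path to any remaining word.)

3

A node on "ksksrkkrks"'s path can go only if nothing else ends at it or branches off below it.
The suffix "rks" (3 nodes) is used only by "ksksrkkrks"; the node for "ksksrkk" still has the child "s", so pruning stops there.
Nodes removed: 3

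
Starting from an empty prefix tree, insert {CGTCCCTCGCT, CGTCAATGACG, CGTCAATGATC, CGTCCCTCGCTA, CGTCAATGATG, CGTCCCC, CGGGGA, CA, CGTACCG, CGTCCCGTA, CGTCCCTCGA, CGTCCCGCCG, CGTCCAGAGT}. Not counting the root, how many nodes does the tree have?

Trace insertions, counting only characters that open a new branch:
  "CGTCCCTCGCT" → 11 new (C, G, T, C, C, C, T, C, G, C, T)
  "CGTCAATGACG" → prefix "CGTC" already present; 7 new (A, A, T, G, A, C, G)
  "CGTCAATGATC" → prefix "CGTCAATGA" already present; 2 new (T, C)
  "CGTCCCTCGCTA" → prefix "CGTCCCTCGCT" already present; 1 new (A)
  "CGTCAATGATG" → prefix "CGTCAATGAT" already present; 1 new (G)
  "CGTCCCC" → prefix "CGTCCC" already present; 1 new (C)
  "CGGGGA" → prefix "CG" already present; 4 new (G, G, G, A)
  "CA" → prefix "C" already present; 1 new (A)
  "CGTACCG" → prefix "CGT" already present; 4 new (A, C, C, G)
  "CGTCCCGTA" → prefix "CGTCCC" already present; 3 new (G, T, A)
  "CGTCCCTCGA" → prefix "CGTCCCTCG" already present; 1 new (A)
  "CGTCCCGCCG" → prefix "CGTCCCG" already present; 3 new (C, C, G)
  "CGTCCAGAGT" → prefix "CGTCC" already present; 5 new (A, G, A, G, T)
Total nodes = 11 + 7 + 2 + 1 + 1 + 1 + 4 + 1 + 4 + 3 + 1 + 3 + 5 = 44

44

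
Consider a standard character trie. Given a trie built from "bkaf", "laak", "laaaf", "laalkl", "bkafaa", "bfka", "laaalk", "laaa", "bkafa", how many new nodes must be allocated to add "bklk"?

2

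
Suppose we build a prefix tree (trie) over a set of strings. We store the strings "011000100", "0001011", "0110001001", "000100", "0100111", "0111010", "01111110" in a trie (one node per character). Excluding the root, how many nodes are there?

30

Trie structure (* marks end of a word):
(root)
└─ 0
   ├─ 0
   │  └─ 0
   │     └─ 1
   │        └─ 0
   │           ├─ 0 *
   │           └─ 1
   │              └─ 1 *
   └─ 1
      ├─ 0
      │  └─ 0
      │     └─ 1
      │        └─ 1
      │           └─ 1 *
      └─ 1
         ├─ 0
         │  └─ 0
         │     └─ 0
         │        └─ 1
         │           └─ 0
         │              └─ 0 *
         │                 └─ 1 *
         └─ 1
            ├─ 0
            │  └─ 1
            │     └─ 0 *
            └─ 1
               └─ 1
                  └─ 1
                     └─ 0 *
Counting every labelled node above: 30.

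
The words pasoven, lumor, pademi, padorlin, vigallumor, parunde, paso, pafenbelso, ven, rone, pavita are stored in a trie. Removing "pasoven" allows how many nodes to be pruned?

Walk "pasoven" from the leaf back toward the root, removing each node that no remaining word uses.
The suffix "ven" (3 nodes) is used only by "pasoven"; "paso" is itself a stored word, so pruning stops there.
Nodes removed: 3

3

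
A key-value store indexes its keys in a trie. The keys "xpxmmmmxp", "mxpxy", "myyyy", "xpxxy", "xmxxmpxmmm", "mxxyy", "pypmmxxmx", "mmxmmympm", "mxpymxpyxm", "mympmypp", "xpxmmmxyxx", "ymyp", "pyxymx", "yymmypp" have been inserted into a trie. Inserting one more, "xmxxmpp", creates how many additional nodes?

"xmxxmp" is already a path in the trie; the remaining "p" must be added.
So 7 − 6 = 1 new nodes.

1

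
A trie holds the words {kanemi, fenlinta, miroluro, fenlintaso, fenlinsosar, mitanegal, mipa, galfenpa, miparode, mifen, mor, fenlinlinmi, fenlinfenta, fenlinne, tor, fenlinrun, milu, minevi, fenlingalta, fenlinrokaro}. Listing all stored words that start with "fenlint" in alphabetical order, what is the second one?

fenlintaso

Filter for "fenlint…" and sort: "fenlinta", "fenlintaso"
Position 2: fenlintaso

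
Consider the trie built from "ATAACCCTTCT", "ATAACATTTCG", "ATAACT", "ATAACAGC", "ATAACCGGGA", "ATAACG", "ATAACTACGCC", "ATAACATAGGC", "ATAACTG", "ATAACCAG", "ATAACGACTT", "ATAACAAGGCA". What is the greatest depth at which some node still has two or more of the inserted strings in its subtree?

7

Equivalently: take the maximum, over all pairs, of their longest common prefix length.
e.g. "ATAACATAGGC" and "ATAACATTTCG" share the prefix "ATAACAT" of length 7; no pair shares a longer one.
Longest shared-prefix length: 7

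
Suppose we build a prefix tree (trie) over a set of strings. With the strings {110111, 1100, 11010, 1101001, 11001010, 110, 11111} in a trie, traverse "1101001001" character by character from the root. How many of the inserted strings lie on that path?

Walk "1101001001" from the root; an end-of-word marker is hit whenever a stored word is a prefix of "1101001001".
Prefixes of the query that are stored words: "110", "11010", "1101001"
Count: 3

3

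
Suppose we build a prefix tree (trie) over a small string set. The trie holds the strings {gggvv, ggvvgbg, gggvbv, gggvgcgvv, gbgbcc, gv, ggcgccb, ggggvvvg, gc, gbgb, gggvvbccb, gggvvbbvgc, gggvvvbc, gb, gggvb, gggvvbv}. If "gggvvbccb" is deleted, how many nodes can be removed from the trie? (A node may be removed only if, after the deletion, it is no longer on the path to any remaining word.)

3

A node on "gggvvbccb"'s path can go only if nothing else ends at it or branches off below it.
The suffix "ccb" (3 nodes) is used only by "gggvvbccb"; the node for "gggvvb" still has the child "b", so pruning stops there.
Nodes removed: 3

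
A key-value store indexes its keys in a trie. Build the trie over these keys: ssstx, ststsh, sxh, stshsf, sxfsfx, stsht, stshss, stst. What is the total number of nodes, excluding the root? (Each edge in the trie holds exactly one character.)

21

Count nodes per top-level branch (shared prefixes stored once):
  's'-branch (ssstx, stshsf, stshss, stsht, stst, ststsh, sxfsfx, sxh): 21 nodes
Sum: 21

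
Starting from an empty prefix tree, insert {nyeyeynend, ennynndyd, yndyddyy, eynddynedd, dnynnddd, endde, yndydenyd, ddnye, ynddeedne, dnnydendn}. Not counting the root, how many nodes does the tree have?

68

Trace insertions, counting only characters that open a new branch:
  "nyeyeynend" → 10 new (n, y, e, y, e, y, n, e, n, d)
  "ennynndyd" → 9 new (e, n, n, y, n, n, d, y, d)
  "yndyddyy" → 8 new (y, n, d, y, d, d, y, y)
  "eynddynedd" → prefix "e" already present; 9 new (y, n, d, d, y, n, e, d, d)
  "dnynnddd" → 8 new (d, n, y, n, n, d, d, d)
  "endde" → prefix "en" already present; 3 new (d, d, e)
  "yndydenyd" → prefix "yndyd" already present; 4 new (e, n, y, d)
  "ddnye" → prefix "d" already present; 4 new (d, n, y, e)
  "ynddeedne" → prefix "ynd" already present; 6 new (d, e, e, d, n, e)
  "dnnydendn" → prefix "dn" already present; 7 new (n, y, d, e, n, d, n)
Total nodes = 10 + 9 + 8 + 9 + 8 + 3 + 4 + 4 + 6 + 7 = 68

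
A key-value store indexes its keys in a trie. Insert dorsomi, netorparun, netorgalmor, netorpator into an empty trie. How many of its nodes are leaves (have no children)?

A leaf is a node with no children — equivalently, the end of a word that is not a proper prefix of any other stored word.
Those words: "dorsomi", "netorgalmor", "netorparun", "netorpator"
Leaf count: 4

4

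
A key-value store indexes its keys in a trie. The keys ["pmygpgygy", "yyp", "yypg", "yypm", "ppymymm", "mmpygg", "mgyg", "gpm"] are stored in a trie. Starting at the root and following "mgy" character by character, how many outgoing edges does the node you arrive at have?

The children of the "mgy" node are the distinct next characters among strings starting with "mgy".
Distinct next characters after "mgy": g.
That node has 1 child edge.

1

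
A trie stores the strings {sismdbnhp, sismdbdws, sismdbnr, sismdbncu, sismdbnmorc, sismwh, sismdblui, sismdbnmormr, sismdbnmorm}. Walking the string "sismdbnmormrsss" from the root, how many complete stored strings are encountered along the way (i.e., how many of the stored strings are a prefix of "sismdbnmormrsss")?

Traverse "sismdbnmormrsss" character by character; count nodes along the way that are marked as word ends.
Prefixes of the query that are stored words: "sismdbnmorm", "sismdbnmormr"
Count: 2

2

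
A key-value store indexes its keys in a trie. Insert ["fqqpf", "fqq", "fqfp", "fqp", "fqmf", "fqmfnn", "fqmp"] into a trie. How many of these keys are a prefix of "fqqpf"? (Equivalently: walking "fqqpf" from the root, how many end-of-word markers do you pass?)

2

Walk "fqqpf" from the root; an end-of-word marker is hit whenever a stored word is a prefix of "fqqpf".
Prefixes of the query that are stored words: "fqq", "fqqpf"
Count: 2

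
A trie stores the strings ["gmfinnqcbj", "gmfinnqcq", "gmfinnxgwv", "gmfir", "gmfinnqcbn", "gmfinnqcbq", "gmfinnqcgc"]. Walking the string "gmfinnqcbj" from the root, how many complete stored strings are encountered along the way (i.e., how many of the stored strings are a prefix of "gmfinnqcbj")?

1

Traverse "gmfinnqcbj" character by character; count nodes along the way that are marked as word ends.
Prefixes of the query that are stored words: "gmfinnqcbj"
Count: 1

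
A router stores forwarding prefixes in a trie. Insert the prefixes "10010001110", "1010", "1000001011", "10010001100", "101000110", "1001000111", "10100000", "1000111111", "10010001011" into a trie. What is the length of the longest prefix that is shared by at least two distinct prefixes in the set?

10

Look for the deepest trie node that still has at least two words in its subtree.
e.g. "1001000111" and "10010001110" share the prefix "1001000111" of length 10; no pair shares a longer one.
Longest shared-prefix length: 10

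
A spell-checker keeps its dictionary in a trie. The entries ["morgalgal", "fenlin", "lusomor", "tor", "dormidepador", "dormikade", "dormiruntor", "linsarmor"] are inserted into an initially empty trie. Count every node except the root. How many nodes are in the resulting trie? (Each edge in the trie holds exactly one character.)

55

Trace insertions, counting only characters that open a new branch:
  "morgalgal" → 9 new (m, o, r, g, a, l, g, a, l)
  "fenlin" → 6 new (f, e, n, l, i, n)
  "lusomor" → 7 new (l, u, s, o, m, o, r)
  "tor" → 3 new (t, o, r)
  "dormidepador" → 12 new (d, o, r, m, i, d, e, p, a, d, o, r)
  "dormikade" → prefix "dormi" already present; 4 new (k, a, d, e)
  "dormiruntor" → prefix "dormi" already present; 6 new (r, u, n, t, o, r)
  "linsarmor" → prefix "l" already present; 8 new (i, n, s, a, r, m, o, r)
Total nodes = 9 + 6 + 7 + 3 + 12 + 4 + 6 + 8 = 55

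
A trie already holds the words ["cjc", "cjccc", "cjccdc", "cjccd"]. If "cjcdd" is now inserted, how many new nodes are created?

Walking "cjcdd" from the root, the first 3 characters ("cjc") follow existing edges; "d" is the first miss.
Each of the 2 remaining characters creates one node.

2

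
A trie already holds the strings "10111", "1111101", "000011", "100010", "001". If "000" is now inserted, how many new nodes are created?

0

Every character of "000" already lies on an existing path (it is a prefix of some stored word).
No new nodes are needed: 0.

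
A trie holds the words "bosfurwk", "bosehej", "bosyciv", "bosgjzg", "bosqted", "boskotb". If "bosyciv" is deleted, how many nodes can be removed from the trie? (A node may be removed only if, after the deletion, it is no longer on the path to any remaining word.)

Walk "bosyciv" from the leaf back toward the root, removing each node that no remaining word uses.
The suffix "yciv" (4 nodes) is used only by "bosyciv"; the node for "bos" still has the child "f", so pruning stops there.
Nodes removed: 4

4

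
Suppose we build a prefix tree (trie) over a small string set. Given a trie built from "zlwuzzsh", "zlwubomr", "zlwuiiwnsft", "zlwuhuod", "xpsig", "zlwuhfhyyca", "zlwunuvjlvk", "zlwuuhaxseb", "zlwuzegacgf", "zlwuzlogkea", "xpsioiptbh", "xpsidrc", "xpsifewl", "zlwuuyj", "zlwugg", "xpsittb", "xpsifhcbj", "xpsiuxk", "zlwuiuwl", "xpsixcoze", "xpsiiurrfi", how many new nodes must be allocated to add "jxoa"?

Nothing in the trie begins with "j"; the whole of "jxoa" is new.
4 − 0 = 4 new nodes.

4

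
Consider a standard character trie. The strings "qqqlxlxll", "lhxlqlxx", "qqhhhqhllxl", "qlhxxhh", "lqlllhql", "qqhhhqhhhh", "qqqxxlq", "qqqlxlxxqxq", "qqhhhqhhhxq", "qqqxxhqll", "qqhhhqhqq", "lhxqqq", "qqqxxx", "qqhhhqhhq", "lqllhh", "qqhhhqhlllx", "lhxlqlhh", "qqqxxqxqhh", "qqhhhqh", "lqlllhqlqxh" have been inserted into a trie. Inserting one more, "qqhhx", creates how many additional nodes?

Walking "qqhhx" from the root, the first 4 characters ("qqhh") follow existing edges; "x" is the first miss.
Each of the 1 remaining characters creates one node.

1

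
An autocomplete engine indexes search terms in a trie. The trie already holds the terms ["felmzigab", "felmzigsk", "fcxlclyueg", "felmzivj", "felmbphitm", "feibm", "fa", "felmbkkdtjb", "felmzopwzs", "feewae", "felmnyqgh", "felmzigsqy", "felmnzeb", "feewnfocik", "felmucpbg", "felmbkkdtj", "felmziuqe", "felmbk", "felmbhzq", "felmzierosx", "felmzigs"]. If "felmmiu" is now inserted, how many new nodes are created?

3

The longest prefix of "felmmiu" already in the trie is "felm" (length 4).
Each of the 3 remaining characters creates one node.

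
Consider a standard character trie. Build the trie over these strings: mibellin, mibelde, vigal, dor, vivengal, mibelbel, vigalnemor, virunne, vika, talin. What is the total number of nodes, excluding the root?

44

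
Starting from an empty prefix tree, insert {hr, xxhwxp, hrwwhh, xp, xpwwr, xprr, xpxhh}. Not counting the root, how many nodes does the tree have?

21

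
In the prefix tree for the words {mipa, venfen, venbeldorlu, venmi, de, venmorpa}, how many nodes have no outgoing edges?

6

Leaves are exactly the stored words that no other stored word extends.
Those words: "de", "mipa", "venbeldorlu", "venfen", "venmi", "venmorpa"
Leaf count: 6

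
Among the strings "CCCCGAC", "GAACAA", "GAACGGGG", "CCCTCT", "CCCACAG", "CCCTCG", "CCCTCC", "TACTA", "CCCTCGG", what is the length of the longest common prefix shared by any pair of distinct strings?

Look for the deepest trie node that still has at least two words in its subtree.
e.g. "CCCTCG" and "CCCTCGG" share the prefix "CCCTCG" of length 6; no pair shares a longer one.
Longest shared-prefix length: 6

6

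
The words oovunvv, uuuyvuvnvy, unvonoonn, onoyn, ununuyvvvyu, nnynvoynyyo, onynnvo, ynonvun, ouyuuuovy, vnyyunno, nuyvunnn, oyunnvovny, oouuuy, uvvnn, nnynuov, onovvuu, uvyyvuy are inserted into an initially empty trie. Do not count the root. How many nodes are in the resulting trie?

113

Insert word by word; a character creates a node only if that edge doesn't already exist:
  "oovunvv" → 7 new (o, o, v, u, n, v, v)
  "uuuyvuvnvy" → 10 new (u, u, u, y, v, u, v, n, v, y)
  "unvonoonn" → prefix "u" already present; 8 new (n, v, o, n, o, o, n, n)
  "onoyn" → prefix "o" already present; 4 new (n, o, y, n)
  "ununuyvvvyu" → prefix "un" already present; 9 new (u, n, u, y, v, v, v, y, u)
  "nnynvoynyyo" → 11 new (n, n, y, n, v, o, y, n, y, y, o)
  "onynnvo" → prefix "on" already present; 5 new (y, n, n, v, o)
  "ynonvun" → 7 new (y, n, o, n, v, u, n)
  "ouyuuuovy" → prefix "o" already present; 8 new (u, y, u, u, u, o, v, y)
  "vnyyunno" → 8 new (v, n, y, y, u, n, n, o)
  "nuyvunnn" → prefix "n" already present; 7 new (u, y, v, u, n, n, n)
  "oyunnvovny" → prefix "o" already present; 9 new (y, u, n, n, v, o, v, n, y)
  "oouuuy" → prefix "oo" already present; 4 new (u, u, u, y)
  "uvvnn" → prefix "u" already present; 4 new (v, v, n, n)
  "nnynuov" → prefix "nnyn" already present; 3 new (u, o, v)
  "onovvuu" → prefix "ono" already present; 4 new (v, v, u, u)
  "uvyyvuy" → prefix "uv" already present; 5 new (y, y, v, u, y)
Total nodes = 7 + 10 + 8 + 4 + 9 + 11 + 5 + 7 + 8 + 8 + 7 + 9 + 4 + 4 + 3 + 4 + 5 = 113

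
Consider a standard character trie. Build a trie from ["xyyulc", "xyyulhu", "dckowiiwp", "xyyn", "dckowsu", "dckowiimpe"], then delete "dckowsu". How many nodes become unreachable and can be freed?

After clearing the end-marker at "dckowsu", prune upward until reaching a node still needed by another word.
The suffix "su" (2 nodes) is used only by "dckowsu"; the node for "dckow" still has the child "i", so pruning stops there.
Nodes removed: 2

2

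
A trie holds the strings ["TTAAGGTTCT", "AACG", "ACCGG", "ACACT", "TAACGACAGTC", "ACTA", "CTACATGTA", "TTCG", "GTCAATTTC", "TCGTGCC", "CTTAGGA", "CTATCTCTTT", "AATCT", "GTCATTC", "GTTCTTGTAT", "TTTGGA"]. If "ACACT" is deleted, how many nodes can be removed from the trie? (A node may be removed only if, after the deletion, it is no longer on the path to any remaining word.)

After clearing the end-marker at "ACACT", prune upward until reaching a node still needed by another word.
The suffix "ACT" (3 nodes) is used only by "ACACT"; the node for "AC" still has the child "C", so pruning stops there.
Nodes removed: 3

3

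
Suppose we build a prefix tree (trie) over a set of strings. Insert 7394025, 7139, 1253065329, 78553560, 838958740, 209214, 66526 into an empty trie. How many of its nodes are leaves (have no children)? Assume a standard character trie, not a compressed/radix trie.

A leaf is a node with no children — equivalently, the end of a word that is not a proper prefix of any other stored word.
Those words: "1253065329", "209214", "66526", "7139", "7394025", "78553560", "838958740"
Leaf count: 7

7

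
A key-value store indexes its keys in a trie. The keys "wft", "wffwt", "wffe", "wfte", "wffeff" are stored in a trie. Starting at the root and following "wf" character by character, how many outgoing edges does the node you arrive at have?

2

Follow the path "wf" to its node, then look at its outgoing edges.
Distinct next characters after "wf": f, t.
That node has 2 child edges.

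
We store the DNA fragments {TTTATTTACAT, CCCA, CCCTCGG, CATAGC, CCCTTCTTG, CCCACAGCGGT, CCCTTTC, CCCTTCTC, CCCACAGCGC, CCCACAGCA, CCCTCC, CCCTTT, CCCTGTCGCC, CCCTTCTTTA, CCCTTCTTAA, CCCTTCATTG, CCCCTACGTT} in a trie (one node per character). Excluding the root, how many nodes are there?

63

Trace insertions, counting only characters that open a new branch:
  "TTTATTTACAT" → 11 new (T, T, T, A, T, T, T, A, C, A, T)
  "CCCA" → 4 new (C, C, C, A)
  "CCCTCGG" → prefix "CCC" already present; 4 new (T, C, G, G)
  "CATAGC" → prefix "C" already present; 5 new (A, T, A, G, C)
  "CCCTTCTTG" → prefix "CCCT" already present; 5 new (T, C, T, T, G)
  "CCCACAGCGGT" → prefix "CCCA" already present; 7 new (C, A, G, C, G, G, T)
  "CCCTTTC" → prefix "CCCTT" already present; 2 new (T, C)
  "CCCTTCTC" → prefix "CCCTTCT" already present; 1 new (C)
  "CCCACAGCGC" → prefix "CCCACAGCG" already present; 1 new (C)
  "CCCACAGCA" → prefix "CCCACAGC" already present; 1 new (A)
  "CCCTCC" → prefix "CCCTC" already present; 1 new (C)
  "CCCTTT" → prefix "CCCTTT" already present; 0 new (none)
  "CCCTGTCGCC" → prefix "CCCT" already present; 6 new (G, T, C, G, C, C)
  "CCCTTCTTTA" → prefix "CCCTTCTT" already present; 2 new (T, A)
  "CCCTTCTTAA" → prefix "CCCTTCTT" already present; 2 new (A, A)
  "CCCTTCATTG" → prefix "CCCTTC" already present; 4 new (A, T, T, G)
  "CCCCTACGTT" → prefix "CCC" already present; 7 new (C, T, A, C, G, T, T)
Total nodes = 11 + 4 + 4 + 5 + 5 + 7 + 2 + 1 + 1 + 1 + 1 + 0 + 6 + 2 + 2 + 4 + 7 = 63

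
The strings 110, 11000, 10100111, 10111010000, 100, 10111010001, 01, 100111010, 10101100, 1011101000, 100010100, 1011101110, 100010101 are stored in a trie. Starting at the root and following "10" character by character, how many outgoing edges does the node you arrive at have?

2

Follow the path "10" to its node, then look at its outgoing edges.
Characters that immediately follow "10" among the stored strings: {0, 1}.
That node has 2 child edges.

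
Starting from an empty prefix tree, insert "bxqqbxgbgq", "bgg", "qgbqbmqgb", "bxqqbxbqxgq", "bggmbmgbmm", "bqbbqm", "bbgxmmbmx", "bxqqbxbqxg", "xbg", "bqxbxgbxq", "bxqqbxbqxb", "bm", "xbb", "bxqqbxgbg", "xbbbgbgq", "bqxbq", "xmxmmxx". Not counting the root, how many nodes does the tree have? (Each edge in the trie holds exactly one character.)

71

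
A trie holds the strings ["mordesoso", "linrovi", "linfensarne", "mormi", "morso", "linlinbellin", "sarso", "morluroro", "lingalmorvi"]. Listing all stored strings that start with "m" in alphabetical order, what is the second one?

morluroro

Words with prefix "m", in lexicographic order: "mordesoso", "morluroro", "mormi", "morso"
The 2nd is morluroro.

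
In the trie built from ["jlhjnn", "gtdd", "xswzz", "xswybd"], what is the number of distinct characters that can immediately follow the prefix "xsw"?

2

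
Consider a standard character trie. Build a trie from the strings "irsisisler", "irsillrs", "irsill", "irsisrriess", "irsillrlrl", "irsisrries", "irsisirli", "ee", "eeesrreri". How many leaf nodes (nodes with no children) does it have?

A leaf is a node with no children — equivalently, the end of a word that is not a proper prefix of any other stored word.
Those words: "eeesrreri", "irsillrlrl", "irsillrs", "irsisirli", "irsisisler", "irsisrriess"
Leaf count: 6

6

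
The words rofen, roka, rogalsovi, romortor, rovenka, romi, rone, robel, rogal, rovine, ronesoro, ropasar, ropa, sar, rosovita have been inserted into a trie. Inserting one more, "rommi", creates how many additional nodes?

2

Walking "rommi" from the root, the first 3 characters ("rom") follow existing edges; "m" is the first miss.
Each of the 2 remaining characters creates one node.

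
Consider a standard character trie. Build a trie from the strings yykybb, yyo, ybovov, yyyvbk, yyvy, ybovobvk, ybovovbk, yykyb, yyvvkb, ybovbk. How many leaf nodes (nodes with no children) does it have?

8

Leaves are exactly the stored words that no other stored word extends.
Those words: "ybovbk", "ybovobvk", "ybovovbk", "yykybb", "yyo", "yyvvkb", "yyvy", "yyyvbk"
Leaf count: 8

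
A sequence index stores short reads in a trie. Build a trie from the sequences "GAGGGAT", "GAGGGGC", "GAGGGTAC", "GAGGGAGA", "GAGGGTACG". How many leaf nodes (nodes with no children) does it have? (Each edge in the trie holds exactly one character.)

4

Leaves are exactly the stored words that no other stored word extends.
Those words: "GAGGGAGA", "GAGGGAT", "GAGGGGC", "GAGGGTACG"
Leaf count: 4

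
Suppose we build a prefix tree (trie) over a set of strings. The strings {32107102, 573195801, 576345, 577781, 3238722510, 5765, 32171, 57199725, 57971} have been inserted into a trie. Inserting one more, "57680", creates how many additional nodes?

The longest prefix of "57680" already in the trie is "576" (length 3).
New nodes needed: |"57680"| − 3 = 5 − 3 = 2.

2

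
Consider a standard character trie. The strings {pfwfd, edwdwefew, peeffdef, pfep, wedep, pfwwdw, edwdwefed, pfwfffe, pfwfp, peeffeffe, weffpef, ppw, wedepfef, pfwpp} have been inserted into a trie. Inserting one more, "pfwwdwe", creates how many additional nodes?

1

Walking "pfwwdwe" from the root, the first 6 characters ("pfwwdw") follow existing edges; "e" is the first miss.
New nodes needed: |"pfwwdwe"| − 6 = 7 − 6 = 1.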